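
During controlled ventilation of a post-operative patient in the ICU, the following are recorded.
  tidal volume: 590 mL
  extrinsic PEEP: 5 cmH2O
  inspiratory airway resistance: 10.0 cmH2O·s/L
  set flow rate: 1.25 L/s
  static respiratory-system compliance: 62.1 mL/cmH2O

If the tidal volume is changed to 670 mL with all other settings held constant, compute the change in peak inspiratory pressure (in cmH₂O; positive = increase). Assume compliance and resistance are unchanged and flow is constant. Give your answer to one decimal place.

1.3

PIP = Vt/C + R·V̇ + PEEP (constant-flow equation of motion).
Only the elastic term changes: ΔPIP = ΔVt / C = (670 − 590) / 62.1 = 1.288 cmH2O.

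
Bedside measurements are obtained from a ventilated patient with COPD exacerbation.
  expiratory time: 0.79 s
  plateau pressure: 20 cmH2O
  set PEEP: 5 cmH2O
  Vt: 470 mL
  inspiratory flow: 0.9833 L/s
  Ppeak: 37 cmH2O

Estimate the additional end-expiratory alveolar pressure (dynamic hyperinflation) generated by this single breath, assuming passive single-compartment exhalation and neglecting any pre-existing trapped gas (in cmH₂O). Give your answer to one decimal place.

3.5

R = (PIP − Pplat)/V̇ = (37 − 20) / 0.9833 = 17.0/0.9833 = 17.289 cmH2O·s/L.
C = Vt/(Pplat − PEEP) = 470.0 / (20 − 5) = 470.0/15.0 = 31.333 mL/cmH2O.
τ = R × C = 17.289 × 0.03133 L/cmH2O = 0.5417 s.
Fraction remaining = e^(−Te/τ) = e^(−0.79/0.5417) = 0.2326; trapped volume = 470.0 × 0.2326 = 109.32 mL.
Additional alveolar pressure from trapping ≈ V_trapped / C = 109.32 / 31.333 = 3.489 cmH2O.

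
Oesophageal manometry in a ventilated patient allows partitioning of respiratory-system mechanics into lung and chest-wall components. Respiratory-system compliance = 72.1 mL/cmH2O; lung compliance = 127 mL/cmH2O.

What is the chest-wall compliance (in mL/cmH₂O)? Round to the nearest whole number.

167

1/Ccw = 1/Crs − 1/CL.
1/Ccw = 1/72.1 − 1/127 = 0.005996.
Ccw = 166.78 mL/cmH2O.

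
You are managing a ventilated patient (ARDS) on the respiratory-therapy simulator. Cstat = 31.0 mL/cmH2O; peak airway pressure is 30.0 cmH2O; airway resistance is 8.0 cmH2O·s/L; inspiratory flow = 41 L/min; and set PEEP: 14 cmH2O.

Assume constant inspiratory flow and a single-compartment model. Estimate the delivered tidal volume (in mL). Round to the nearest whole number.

Flow: 41 L/min ÷ 60 = 0.6833 L/s.
Equation of motion (constant flow): PIP = Vt/C + R·V̇ + PEEP.
Vt/C = PIP − R·V̇ − PEEP = 30.0 − 5.466 − 14 = 10.534 cmH2O.
Vt = C × 10.534 = 31.0 × 10.534 = 326.55 mL.

327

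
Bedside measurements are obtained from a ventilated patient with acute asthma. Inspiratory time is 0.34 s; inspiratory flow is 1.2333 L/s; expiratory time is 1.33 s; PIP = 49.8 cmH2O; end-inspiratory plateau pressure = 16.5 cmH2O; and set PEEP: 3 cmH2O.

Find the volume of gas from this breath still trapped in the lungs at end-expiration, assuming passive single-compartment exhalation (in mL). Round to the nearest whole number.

86

Vt = flow × Ti = 1.2333 L/s × 0.34 s × 1000 mL/L = 419.32 mL.
R = (PIP − Pplat)/V̇ = (49.8 − 16.5) / 1.2333 = 33.3/1.2333 = 27.001 cmH2O·s/L.
C = Vt/(Pplat − PEEP) = 419.32 / (16.5 − 3) = 419.32/13.5 = 31.061 mL/cmH2O.
τ = R × C = 27.001 × 0.03106 L/cmH2O = 0.8387 s.
Fraction remaining = e^(−Te/τ) = e^(−1.33/0.8387) = 0.2048.
Trapped volume = 419.32 × 0.2048 = 85.877 mL.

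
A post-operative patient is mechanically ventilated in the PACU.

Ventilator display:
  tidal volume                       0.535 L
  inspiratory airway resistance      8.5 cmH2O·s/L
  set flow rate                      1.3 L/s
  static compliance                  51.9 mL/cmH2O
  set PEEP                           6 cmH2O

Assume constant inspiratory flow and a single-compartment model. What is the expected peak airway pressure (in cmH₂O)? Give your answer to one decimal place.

Equation of motion (constant flow): PIP = Vt/C + R·V̇ + PEEP.
PIP = 535/51.9 + 8.5×1.3 + 6 = 10.308 + 11.05 + 6 = 27.358 cmH2O.

27.4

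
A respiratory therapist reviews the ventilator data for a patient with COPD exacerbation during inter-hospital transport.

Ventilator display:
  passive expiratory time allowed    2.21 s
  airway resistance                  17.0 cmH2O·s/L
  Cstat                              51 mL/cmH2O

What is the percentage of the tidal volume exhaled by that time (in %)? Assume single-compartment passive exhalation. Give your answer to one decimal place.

92.2

τ = R × C = 17.0 × 51 mL/cmH2O = 17.0 × 0.051 L/cmH2O = 0.867 s.
Passive exhalation: V(t)/V₀ = e^(−t/τ) = e^(−2.21/0.867) = 0.07816.
Fraction exhaled = 1 − 0.07816 = 0.9218 → 92.18%.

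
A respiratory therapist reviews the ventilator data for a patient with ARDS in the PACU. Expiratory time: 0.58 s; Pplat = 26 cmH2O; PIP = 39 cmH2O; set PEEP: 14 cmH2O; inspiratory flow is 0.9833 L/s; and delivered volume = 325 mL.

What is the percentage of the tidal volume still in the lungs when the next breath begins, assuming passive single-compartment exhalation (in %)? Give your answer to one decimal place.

R = (PIP − Pplat)/V̇ = (39 − 26) / 0.9833 = 13.0/0.9833 = 13.221 cmH2O·s/L.
C = Vt/(Pplat − PEEP) = 325.0 / (26 − 14) = 325.0/12.0 = 27.083 mL/cmH2O.
τ = R × C = 13.221 × 0.02708 L/cmH2O = 0.358 s.
Fraction remaining at end-expiration = e^(−Te/τ) = e^(−0.58/0.358) = 0.1979 → 19.79%.

19.8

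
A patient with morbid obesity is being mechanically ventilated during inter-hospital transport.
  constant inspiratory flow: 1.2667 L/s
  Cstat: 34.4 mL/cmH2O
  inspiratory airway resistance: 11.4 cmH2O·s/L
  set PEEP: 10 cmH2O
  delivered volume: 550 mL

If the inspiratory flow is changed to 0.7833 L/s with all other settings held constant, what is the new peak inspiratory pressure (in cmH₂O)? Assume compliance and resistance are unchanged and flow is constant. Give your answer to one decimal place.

34.9

PIP = Vt/C + R·V̇ + PEEP (constant-flow equation of motion).
Only the resistive term changes: ΔPIP = R × ΔV̇ = 11.4 × (0.7833 − 1.2667) = 11.4 × -0.4834 = -5.511 cmH2O.
Original PIP = 550/34.4 + 11.4×1.2667 + 10 = 40.429 cmH2O; new PIP = 40.429 + (-5.511) = 34.918 cmH2O.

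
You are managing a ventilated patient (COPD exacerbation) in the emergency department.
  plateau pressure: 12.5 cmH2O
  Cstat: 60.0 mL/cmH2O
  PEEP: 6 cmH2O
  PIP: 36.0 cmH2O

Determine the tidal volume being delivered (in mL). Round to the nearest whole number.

390

Vt = Cstat × (Pplat − PEEP) = 60.0 × (12.5 − 6) = 60.0 × 6.5 = 390.0 mL.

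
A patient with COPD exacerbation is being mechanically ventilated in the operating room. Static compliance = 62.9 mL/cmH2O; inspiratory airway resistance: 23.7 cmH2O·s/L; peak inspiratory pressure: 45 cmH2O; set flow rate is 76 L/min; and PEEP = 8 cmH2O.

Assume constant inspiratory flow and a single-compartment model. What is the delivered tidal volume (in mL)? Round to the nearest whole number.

439

Flow: 76 L/min ÷ 60 = 1.2667 L/s.
Equation of motion (constant flow): PIP = Vt/C + R·V̇ + PEEP.
Vt/C = PIP − R·V̇ − PEEP = 45 − 30.021 − 8 = 6.979 cmH2O.
Vt = C × 6.979 = 62.9 × 6.979 = 438.98 mL.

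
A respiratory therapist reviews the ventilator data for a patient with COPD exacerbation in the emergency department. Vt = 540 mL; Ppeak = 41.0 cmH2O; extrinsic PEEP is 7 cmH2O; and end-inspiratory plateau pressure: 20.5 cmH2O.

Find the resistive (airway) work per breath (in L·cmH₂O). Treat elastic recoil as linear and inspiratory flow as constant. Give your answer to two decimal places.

With constant inspiratory flow the resistive pressure is constant at PIP − Pplat = 41.0 − 20.5 = 20.5 cmH2O, so resistive work = 20.5 × 0.540 = 11.07 L·cmH2O.

11.07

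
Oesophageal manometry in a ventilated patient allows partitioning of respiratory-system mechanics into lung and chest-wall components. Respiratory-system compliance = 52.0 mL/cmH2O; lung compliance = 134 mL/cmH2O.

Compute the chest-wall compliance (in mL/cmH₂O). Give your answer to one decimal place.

85.0

1/Ccw = 1/Crs − 1/CL.
1/Ccw = 1/52.0 − 1/134 = 0.01177.
Ccw = 84.962 mL/cmH2O.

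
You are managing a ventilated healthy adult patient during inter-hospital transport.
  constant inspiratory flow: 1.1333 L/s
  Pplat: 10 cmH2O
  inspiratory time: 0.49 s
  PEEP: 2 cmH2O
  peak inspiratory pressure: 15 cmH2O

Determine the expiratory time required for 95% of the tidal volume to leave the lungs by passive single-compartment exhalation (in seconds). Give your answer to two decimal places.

Vt = flow × Ti = 1.1333 L/s × 0.49 s × 1000 mL/L = 555.32 mL.
R = (PIP − Pplat)/V̇ = (15 − 10) / 1.1333 = 5.0/1.1333 = 4.412 cmH2O·s/L.
C = Vt/(Pplat − PEEP) = 555.32 / (10 − 2) = 555.32/8.0 = 69.415 mL/cmH2O.
τ = R × C = 4.412 × 0.06942 L/cmH2O = 0.3063 s.
t = −τ·ln(1 − 0.95) = −0.3063·ln(0.05) = 0.9176 s.

0.92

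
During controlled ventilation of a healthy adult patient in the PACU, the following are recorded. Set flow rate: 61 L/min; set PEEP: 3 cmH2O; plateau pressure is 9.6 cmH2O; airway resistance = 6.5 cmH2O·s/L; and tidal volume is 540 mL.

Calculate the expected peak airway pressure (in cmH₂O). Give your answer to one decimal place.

Flow: 61 L/min ÷ 60 = 1.0167 L/s.
PIP = Pplat + Raw × flow = 9.6 + 6.5 × 1.0167 = 9.6 + 6.609 = 16.209 cmH2O.

16.2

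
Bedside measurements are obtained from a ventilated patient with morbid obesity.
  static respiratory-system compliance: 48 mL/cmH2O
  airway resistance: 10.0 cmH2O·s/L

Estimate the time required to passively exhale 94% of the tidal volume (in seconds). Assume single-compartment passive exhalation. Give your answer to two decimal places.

1.35

τ = R × C = 10.0 × 48 mL/cmH2O = 10.0 × 0.048 L/cmH2O = 0.48 s.
Exhaled fraction f = 1 − e^(−t/τ) → t = −τ·ln(1 − f) = −0.48·ln(0.06) = 1.35 s.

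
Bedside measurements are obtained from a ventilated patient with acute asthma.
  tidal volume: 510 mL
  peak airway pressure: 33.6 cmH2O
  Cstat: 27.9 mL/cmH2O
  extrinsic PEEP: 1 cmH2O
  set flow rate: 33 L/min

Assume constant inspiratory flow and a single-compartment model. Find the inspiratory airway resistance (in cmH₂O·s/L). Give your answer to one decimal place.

26.0

Flow: 33 L/min ÷ 60 = 0.55 L/s.
Equation of motion (constant flow): PIP = Vt/C + R·V̇ + PEEP.
R·V̇ = PIP − Vt/C − PEEP = 33.6 − 510/27.9 − 1 = 33.6 − 18.28 − 1 = 14.32 cmH2O.
R = 14.32 / 0.55 = 26.036 cmH2O·s/L.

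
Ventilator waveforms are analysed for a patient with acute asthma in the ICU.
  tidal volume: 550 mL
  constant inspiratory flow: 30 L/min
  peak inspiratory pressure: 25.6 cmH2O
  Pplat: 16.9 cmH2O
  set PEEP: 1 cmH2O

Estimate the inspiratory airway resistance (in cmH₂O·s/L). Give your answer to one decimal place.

Flow: 30 L/min ÷ 60 = 0.5 L/s.
Raw = (PIP − Pplat) / flow = (25.6 − 16.9) / 0.5 = 8.7 / 0.5 = 17.4 cmH2O·s/L.

17.4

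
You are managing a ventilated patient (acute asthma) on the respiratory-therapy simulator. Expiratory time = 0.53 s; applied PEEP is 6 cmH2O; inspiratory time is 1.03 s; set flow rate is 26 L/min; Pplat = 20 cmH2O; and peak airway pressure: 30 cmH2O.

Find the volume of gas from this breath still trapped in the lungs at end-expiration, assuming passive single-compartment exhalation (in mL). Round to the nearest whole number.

Flow: 26 L/min ÷ 60 = 0.4333 L/s.
Vt = flow × Ti = 0.4333 L/s × 1.03 s × 1000 mL/L = 446.3 mL.
R = (PIP − Pplat)/V̇ = (30 − 20) / 0.4333 = 10.0/0.4333 = 23.079 cmH2O·s/L.
C = Vt/(Pplat − PEEP) = 446.3 / (20 − 6) = 446.3/14.0 = 31.879 mL/cmH2O.
τ = R × C = 23.079 × 0.03188 L/cmH2O = 0.7358 s.
Fraction remaining = e^(−Te/τ) = e^(−0.53/0.7358) = 0.4866.
Trapped volume = 446.3 × 0.4866 = 217.17 mL.

217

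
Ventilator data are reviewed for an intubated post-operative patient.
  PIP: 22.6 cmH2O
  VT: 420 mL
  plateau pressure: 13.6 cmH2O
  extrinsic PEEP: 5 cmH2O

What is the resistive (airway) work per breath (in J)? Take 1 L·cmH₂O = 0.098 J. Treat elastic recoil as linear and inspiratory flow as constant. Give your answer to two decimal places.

With constant inspiratory flow the resistive pressure is constant at PIP − Pplat = 22.6 − 13.6 = 9.0 cmH2O, so resistive work = 9.0 × 0.420 = 3.78 L·cmH2O.
× 0.098 J/(L·cmH2O) → 0.3704 J.

0.37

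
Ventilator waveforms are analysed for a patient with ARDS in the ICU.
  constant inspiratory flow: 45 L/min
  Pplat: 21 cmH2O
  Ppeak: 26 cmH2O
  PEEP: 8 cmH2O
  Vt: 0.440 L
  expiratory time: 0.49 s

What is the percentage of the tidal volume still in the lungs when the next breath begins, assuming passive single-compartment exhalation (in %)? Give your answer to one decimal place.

11.4

Flow: 45 L/min ÷ 60 = 0.75 L/s.
R = (PIP − Pplat)/V̇ = (26 − 21) / 0.75 = 5.0/0.75 = 6.667 cmH2O·s/L.
C = Vt/(Pplat − PEEP) = 440.0 / (21 − 8) = 440.0/13.0 = 33.846 mL/cmH2O.
τ = R × C = 6.667 × 0.03385 L/cmH2O = 0.2257 s.
Fraction remaining at end-expiration = e^(−Te/τ) = e^(−0.49/0.2257) = 0.1141 → 11.41%.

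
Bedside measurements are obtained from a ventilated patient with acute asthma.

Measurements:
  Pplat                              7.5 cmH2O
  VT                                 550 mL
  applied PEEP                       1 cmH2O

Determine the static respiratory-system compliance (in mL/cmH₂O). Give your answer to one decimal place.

84.6

Cstat = Vt / (Pplat − PEEP) = 550 / (7.5 − 1) = 550 / 6.5 = 84.615 mL/cmH2O.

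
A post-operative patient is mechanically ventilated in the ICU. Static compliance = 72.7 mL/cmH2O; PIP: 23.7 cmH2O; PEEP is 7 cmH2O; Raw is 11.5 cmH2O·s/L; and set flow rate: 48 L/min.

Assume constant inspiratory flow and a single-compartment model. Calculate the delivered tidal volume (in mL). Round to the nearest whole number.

545

Flow: 48 L/min ÷ 60 = 0.8 L/s.
Equation of motion (constant flow): PIP = Vt/C + R·V̇ + PEEP.
Vt/C = PIP − R·V̇ − PEEP = 23.7 − 9.2 − 7 = 7.5 cmH2O.
Vt = C × 7.5 = 72.7 × 7.5 = 545.25 mL.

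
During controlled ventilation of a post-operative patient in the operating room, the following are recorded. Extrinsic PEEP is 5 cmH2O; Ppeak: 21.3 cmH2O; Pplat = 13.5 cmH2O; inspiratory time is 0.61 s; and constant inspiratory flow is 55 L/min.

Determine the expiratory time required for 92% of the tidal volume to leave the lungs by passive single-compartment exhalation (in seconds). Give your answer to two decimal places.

Flow: 55 L/min ÷ 60 = 0.9167 L/s.
Vt = flow × Ti = 0.9167 L/s × 0.61 s × 1000 mL/L = 559.19 mL.
R = (PIP − Pplat)/V̇ = (21.3 − 13.5) / 0.9167 = 7.8/0.9167 = 8.509 cmH2O·s/L.
C = Vt/(Pplat − PEEP) = 559.19 / (13.5 − 5) = 559.19/8.5 = 65.787 mL/cmH2O.
τ = R × C = 8.509 × 0.06579 L/cmH2O = 0.5598 s.
t = −τ·ln(1 − 0.92) = −0.5598·ln(0.08) = 1.414 s.

1.41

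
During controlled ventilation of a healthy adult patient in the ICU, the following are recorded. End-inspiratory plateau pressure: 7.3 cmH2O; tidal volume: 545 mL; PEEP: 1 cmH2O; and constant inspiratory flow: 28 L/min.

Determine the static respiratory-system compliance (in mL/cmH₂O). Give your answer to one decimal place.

Cstat = Vt / (Pplat − PEEP) = 545 / (7.3 − 1) = 545 / 6.3 = 86.508 mL/cmH2O.

86.5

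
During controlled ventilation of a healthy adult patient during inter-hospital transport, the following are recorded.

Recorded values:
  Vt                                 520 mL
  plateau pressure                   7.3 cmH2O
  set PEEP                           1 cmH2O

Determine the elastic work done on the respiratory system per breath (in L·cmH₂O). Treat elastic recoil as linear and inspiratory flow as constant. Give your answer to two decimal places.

1.64

Elastic work ≈ ½ × (Pplat − PEEP) × Vt = 0.5 × (7.3 − 1) × 0.520 L = 0.5 × 6.3 × 0.520 = 1.638 L·cmH2O.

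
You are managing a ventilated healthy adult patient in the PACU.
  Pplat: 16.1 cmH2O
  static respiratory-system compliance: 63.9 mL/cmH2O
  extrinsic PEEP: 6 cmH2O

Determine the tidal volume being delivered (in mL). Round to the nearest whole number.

Vt = Cstat × (Pplat − PEEP) = 63.9 × (16.1 − 6) = 63.9 × 10.1 = 645.39 mL.

645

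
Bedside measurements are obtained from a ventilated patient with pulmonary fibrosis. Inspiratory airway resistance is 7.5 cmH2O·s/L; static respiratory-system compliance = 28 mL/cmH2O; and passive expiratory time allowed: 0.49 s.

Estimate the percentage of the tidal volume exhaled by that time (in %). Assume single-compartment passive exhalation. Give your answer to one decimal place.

τ = R × C = 7.5 × 28 mL/cmH2O = 7.5 × 0.028 L/cmH2O = 0.21 s.
Passive exhalation: V(t)/V₀ = e^(−t/τ) = e^(−0.49/0.21) = 0.09697.
Fraction exhaled = 1 − 0.09697 = 0.903 → 90.3%.

90.3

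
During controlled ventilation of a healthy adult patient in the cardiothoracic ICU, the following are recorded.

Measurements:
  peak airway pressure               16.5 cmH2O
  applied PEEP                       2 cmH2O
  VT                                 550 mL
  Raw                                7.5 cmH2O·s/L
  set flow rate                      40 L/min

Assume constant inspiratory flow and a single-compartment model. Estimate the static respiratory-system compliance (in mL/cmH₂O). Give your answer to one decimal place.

Flow: 40 L/min ÷ 60 = 0.6667 L/s.
Equation of motion (constant flow): PIP = Vt/C + R·V̇ + PEEP.
Vt/C = PIP − R·V̇ − PEEP = 16.5 − 7.5×0.6667 − 2 = 16.5 − 5.0 − 2 = 9.5 cmH2O.
C = Vt / 9.5 = 550 / 9.5 = 57.895 mL/cmH2O.

57.9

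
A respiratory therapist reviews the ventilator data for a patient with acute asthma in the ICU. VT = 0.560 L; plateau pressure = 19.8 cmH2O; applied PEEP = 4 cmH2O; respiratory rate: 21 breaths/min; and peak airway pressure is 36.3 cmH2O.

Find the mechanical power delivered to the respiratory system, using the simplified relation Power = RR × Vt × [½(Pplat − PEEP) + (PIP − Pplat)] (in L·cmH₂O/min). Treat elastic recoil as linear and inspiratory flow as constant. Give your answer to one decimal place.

286.9

Per-breath work = Vt × [½(Pplat−PEEP) + (PIP−Pplat)] = 0.560 × [0.5×15.8 + 16.5] = 0.560 × 24.4 = 13.664 L·cmH2O.
Power = 21 × 13.664 = 286.94 L·cmH2O/min.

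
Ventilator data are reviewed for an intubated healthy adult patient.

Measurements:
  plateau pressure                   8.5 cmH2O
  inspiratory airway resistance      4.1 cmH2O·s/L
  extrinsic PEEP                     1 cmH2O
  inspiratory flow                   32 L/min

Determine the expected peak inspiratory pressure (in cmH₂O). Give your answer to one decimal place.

10.7

Flow: 32 L/min ÷ 60 = 0.5333 L/s.
PIP = Pplat + Raw × flow = 8.5 + 4.1 × 0.5333 = 8.5 + 2.187 = 10.687 cmH2O.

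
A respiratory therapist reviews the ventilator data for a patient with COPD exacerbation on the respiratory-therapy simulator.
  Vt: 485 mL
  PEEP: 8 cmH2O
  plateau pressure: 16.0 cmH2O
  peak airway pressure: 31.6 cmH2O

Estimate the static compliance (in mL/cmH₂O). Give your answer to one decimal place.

Cstat = Vt / (Pplat − PEEP) = 485 / (16.0 − 8) = 485 / 8.0 = 60.625 mL/cmH2O.

60.6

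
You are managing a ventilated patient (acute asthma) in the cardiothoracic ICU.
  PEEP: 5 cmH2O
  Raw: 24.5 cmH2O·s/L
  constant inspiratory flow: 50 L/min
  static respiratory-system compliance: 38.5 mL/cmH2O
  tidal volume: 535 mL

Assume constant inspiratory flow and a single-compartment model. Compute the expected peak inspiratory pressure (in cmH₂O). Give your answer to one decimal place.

Flow: 50 L/min ÷ 60 = 0.8333 L/s.
Equation of motion (constant flow): PIP = Vt/C + R·V̇ + PEEP.
PIP = 535/38.5 + 24.5×0.8333 + 5 = 13.896 + 20.416 + 5 = 39.312 cmH2O.

39.3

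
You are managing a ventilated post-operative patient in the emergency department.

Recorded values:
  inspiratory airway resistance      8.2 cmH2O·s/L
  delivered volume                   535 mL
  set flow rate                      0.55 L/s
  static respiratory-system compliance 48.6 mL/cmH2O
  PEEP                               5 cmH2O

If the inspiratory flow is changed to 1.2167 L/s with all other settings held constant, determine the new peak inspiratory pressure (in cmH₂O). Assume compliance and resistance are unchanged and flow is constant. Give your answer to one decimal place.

26.0

PIP = Vt/C + R·V̇ + PEEP (constant-flow equation of motion).
Only the resistive term changes: ΔPIP = R × ΔV̇ = 8.2 × (1.2167 − 0.55) = 8.2 × 0.6667 = 5.467 cmH2O.
Original PIP = 535/48.6 + 8.2×0.55 + 5 = 20.518 cmH2O; new PIP = 20.518 + (5.467) = 25.985 cmH2O.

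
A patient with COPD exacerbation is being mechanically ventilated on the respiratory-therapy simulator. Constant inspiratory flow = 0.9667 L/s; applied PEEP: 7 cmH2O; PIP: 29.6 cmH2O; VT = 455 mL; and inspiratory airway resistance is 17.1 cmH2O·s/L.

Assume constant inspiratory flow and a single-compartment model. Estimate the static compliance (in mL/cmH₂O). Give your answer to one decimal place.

75.0

Equation of motion (constant flow): PIP = Vt/C + R·V̇ + PEEP.
Vt/C = PIP − R·V̇ − PEEP = 29.6 − 17.1×0.9667 − 7 = 29.6 − 16.531 − 7 = 6.069 cmH2O.
C = Vt / 6.069 = 455 / 6.069 = 74.971 mL/cmH2O.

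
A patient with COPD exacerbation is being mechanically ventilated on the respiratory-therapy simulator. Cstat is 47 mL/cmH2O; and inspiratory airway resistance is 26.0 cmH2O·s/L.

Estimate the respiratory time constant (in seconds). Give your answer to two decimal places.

1.22

τ = R × C = 26.0 × 47 mL/cmH2O = 26.0 × 0.047 L/cmH2O = 1.222 s.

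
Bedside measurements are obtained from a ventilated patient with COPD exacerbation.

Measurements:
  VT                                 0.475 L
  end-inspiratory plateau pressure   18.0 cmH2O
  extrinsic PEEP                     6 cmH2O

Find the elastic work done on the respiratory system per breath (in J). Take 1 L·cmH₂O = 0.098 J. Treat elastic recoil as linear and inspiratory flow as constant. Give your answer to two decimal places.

Elastic work ≈ ½ × (Pplat − PEEP) × Vt = 0.5 × (18.0 − 6) × 0.475 L = 0.5 × 12.0 × 0.475 = 2.85 L·cmH2O.
× 0.098 J/(L·cmH2O) → 0.2793 J.

0.28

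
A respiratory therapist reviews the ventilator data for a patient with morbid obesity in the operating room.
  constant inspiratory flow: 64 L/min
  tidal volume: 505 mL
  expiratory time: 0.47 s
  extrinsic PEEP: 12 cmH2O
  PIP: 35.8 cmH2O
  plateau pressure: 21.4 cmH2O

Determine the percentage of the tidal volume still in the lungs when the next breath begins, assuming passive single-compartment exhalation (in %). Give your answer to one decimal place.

Flow: 64 L/min ÷ 60 = 1.0667 L/s.
R = (PIP − Pplat)/V̇ = (35.8 − 21.4) / 1.0667 = 14.4/1.0667 = 13.5 cmH2O·s/L.
C = Vt/(Pplat − PEEP) = 505.0 / (21.4 − 12) = 505.0/9.4 = 53.723 mL/cmH2O.
τ = R × C = 13.5 × 0.05372 L/cmH2O = 0.7252 s.
Fraction remaining at end-expiration = e^(−Te/τ) = e^(−0.47/0.7252) = 0.523 → 52.3%.

52.3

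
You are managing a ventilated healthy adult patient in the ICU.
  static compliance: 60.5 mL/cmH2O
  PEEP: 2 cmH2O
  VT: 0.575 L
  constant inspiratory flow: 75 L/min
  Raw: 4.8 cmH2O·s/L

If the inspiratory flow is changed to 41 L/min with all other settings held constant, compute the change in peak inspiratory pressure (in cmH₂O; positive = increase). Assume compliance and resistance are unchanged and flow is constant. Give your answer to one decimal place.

Flow: 75 L/min ÷ 60 = 1.25 L/s.
New flow: 41 L/min ÷ 60 = 0.6833 L/s.
PIP = Vt/C + R·V̇ + PEEP (constant-flow equation of motion).
Only the resistive term changes: ΔPIP = R × ΔV̇ = 4.8 × (0.6833 − 1.25) = 4.8 × -0.5667 = -2.72 cmH2O.

-2.7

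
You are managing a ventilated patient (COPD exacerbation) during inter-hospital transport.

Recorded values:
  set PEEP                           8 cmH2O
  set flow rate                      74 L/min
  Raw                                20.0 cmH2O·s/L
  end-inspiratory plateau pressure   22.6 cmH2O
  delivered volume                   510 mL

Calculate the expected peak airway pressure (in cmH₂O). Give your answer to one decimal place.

Flow: 74 L/min ÷ 60 = 1.2333 L/s.
PIP = Pplat + Raw × flow = 22.6 + 20.0 × 1.2333 = 22.6 + 24.666 = 47.266 cmH2O.

47.3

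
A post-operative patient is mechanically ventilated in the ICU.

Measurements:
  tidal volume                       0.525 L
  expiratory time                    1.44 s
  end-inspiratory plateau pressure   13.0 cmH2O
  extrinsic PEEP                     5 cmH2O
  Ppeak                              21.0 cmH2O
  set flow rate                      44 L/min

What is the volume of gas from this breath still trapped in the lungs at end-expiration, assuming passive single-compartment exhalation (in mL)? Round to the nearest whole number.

Flow: 44 L/min ÷ 60 = 0.7333 L/s.
R = (PIP − Pplat)/V̇ = (21.0 − 13.0) / 0.7333 = 8.0/0.7333 = 10.91 cmH2O·s/L.
C = Vt/(Pplat − PEEP) = 525.0 / (13.0 − 5) = 525.0/8.0 = 65.625 mL/cmH2O.
τ = R × C = 10.91 × 0.06563 L/cmH2O = 0.716 s.
Fraction remaining = e^(−Te/τ) = e^(−1.44/0.716) = 0.1338.
Trapped volume = 525.0 × 0.1338 = 70.245 mL.

70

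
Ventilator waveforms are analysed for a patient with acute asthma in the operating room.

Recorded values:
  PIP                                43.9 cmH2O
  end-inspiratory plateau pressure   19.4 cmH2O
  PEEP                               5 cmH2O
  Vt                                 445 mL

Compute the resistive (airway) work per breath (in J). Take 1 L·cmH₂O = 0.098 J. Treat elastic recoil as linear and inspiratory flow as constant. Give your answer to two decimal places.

With constant inspiratory flow the resistive pressure is constant at PIP − Pplat = 43.9 − 19.4 = 24.5 cmH2O, so resistive work = 24.5 × 0.445 = 10.903 L·cmH2O.
× 0.098 J/(L·cmH2O) → 1.068 J.

1.07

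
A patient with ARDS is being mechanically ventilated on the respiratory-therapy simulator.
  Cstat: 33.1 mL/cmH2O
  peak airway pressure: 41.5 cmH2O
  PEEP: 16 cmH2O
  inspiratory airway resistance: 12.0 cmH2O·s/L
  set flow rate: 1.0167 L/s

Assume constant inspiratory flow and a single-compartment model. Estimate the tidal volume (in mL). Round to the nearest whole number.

Equation of motion (constant flow): PIP = Vt/C + R·V̇ + PEEP.
Vt/C = PIP − R·V̇ − PEEP = 41.5 − 12.2 − 16 = 13.3 cmH2O.
Vt = C × 13.3 = 33.1 × 13.3 = 440.23 mL.

440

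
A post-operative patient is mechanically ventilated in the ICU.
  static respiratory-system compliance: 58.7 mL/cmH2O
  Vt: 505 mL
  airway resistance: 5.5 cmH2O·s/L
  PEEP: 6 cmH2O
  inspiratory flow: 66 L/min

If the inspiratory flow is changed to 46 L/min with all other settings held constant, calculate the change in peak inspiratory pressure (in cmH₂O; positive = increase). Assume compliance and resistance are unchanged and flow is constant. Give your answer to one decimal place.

-1.8

Flow: 66 L/min ÷ 60 = 1.1 L/s.
New flow: 46 L/min ÷ 60 = 0.7667 L/s.
PIP = Vt/C + R·V̇ + PEEP (constant-flow equation of motion).
Only the resistive term changes: ΔPIP = R × ΔV̇ = 5.5 × (0.7667 − 1.1) = 5.5 × -0.3333 = -1.833 cmH2O.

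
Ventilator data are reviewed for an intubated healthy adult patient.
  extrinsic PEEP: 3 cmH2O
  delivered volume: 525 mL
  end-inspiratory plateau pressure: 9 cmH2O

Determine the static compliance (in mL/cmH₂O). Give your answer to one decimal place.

Cstat = Vt / (Pplat − PEEP) = 525 / (9 − 3) = 525 / 6.0 = 87.5 mL/cmH2O.

87.5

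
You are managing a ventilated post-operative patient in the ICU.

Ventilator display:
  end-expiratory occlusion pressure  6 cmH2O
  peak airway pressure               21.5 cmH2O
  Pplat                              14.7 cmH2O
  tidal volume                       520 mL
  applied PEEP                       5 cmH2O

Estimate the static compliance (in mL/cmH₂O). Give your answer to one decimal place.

End-expiratory occlusion gives total PEEP = 6 cmH2O (intrinsic PEEP = 6 − 5 = 1). Use total PEEP for the elastic gradient.
Cstat = Vt / (Pplat − PEEPtotal) = 520 / (14.7 − 6) = 520 / 8.7 = 59.77 mL/cmH2O.

59.8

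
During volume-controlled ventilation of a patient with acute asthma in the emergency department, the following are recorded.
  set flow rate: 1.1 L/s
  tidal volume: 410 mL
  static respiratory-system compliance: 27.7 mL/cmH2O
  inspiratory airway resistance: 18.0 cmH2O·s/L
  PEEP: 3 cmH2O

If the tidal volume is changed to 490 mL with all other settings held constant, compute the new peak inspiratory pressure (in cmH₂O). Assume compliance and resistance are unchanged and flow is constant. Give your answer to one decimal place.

40.5

PIP = Vt/C + R·V̇ + PEEP (constant-flow equation of motion).
Only the elastic term changes: ΔPIP = ΔVt / C = (490 − 410) / 27.7 = 2.888 cmH2O.
Original PIP = 410/27.7 + 18.0×1.1 + 3 = 37.601 cmH2O; new PIP = 37.601 + (2.888) = 40.489 cmH2O.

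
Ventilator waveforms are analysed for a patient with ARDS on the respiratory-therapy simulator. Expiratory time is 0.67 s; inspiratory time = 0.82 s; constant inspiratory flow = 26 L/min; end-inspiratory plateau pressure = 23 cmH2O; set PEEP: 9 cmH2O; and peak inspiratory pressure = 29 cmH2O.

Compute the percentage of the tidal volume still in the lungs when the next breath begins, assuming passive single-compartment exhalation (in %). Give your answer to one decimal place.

14.9

Flow: 26 L/min ÷ 60 = 0.4333 L/s.
Vt = flow × Ti = 0.4333 L/s × 0.82 s × 1000 mL/L = 355.31 mL.
R = (PIP − Pplat)/V̇ = (29 − 23) / 0.4333 = 6.0/0.4333 = 13.847 cmH2O·s/L.
C = Vt/(Pplat − PEEP) = 355.31 / (23 − 9) = 355.31/14.0 = 25.379 mL/cmH2O.
τ = R × C = 13.847 × 0.02538 L/cmH2O = 0.3514 s.
Fraction remaining at end-expiration = e^(−Te/τ) = e^(−0.67/0.3514) = 0.1486 → 14.86%.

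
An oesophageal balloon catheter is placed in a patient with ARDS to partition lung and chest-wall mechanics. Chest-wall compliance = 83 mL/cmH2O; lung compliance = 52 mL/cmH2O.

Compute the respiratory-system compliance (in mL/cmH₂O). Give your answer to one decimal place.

32.0

Lung and chest wall are elastances in series: 1/Crs = 1/CL + 1/Ccw.
1/Crs = 1/52 + 1/83 = 0.03128.
Crs = 31.969 mL/cmH2O.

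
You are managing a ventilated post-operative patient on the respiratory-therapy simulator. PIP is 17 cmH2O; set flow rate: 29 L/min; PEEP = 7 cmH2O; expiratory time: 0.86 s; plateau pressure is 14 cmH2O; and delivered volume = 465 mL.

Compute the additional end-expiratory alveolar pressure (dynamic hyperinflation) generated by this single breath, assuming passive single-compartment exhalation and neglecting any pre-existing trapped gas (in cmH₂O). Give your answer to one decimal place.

0.9

Flow: 29 L/min ÷ 60 = 0.4833 L/s.
R = (PIP − Pplat)/V̇ = (17 − 14) / 0.4833 = 3.0/0.4833 = 6.207 cmH2O·s/L.
C = Vt/(Pplat − PEEP) = 465.0 / (14 − 7) = 465.0/7.0 = 66.429 mL/cmH2O.
τ = R × C = 6.207 × 0.06643 L/cmH2O = 0.4123 s.
Fraction remaining = e^(−Te/τ) = e^(−0.86/0.4123) = 0.1242; trapped volume = 465.0 × 0.1242 = 57.753 mL.
Additional alveolar pressure from trapping ≈ V_trapped / C = 57.753 / 66.429 = 0.8694 cmH2O.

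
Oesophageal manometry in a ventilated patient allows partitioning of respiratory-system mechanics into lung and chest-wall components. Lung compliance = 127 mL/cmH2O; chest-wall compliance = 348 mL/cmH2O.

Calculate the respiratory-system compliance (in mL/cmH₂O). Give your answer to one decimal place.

Lung and chest wall are elastances in series: 1/Crs = 1/CL + 1/Ccw.
1/Crs = 1/127 + 1/348 = 0.01075.
Crs = 93.023 mL/cmH2O.

93.0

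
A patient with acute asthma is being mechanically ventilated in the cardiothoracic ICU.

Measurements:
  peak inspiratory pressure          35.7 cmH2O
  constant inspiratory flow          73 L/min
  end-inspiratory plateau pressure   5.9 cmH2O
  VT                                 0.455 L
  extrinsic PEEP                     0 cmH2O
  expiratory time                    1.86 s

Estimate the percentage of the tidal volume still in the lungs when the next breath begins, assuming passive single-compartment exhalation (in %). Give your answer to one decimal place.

37.4

Flow: 73 L/min ÷ 60 = 1.2167 L/s.
R = (PIP − Pplat)/V̇ = (35.7 − 5.9) / 1.2167 = 29.8/1.2167 = 24.492 cmH2O·s/L.
C = Vt/(Pplat − PEEP) = 455.0 / (5.9 − 0) = 455.0/5.9 = 77.119 mL/cmH2O.
τ = R × C = 24.492 × 0.07712 L/cmH2O = 1.889 s.
Fraction remaining at end-expiration = e^(−Te/τ) = e^(−1.86/1.889) = 0.3736 → 37.36%.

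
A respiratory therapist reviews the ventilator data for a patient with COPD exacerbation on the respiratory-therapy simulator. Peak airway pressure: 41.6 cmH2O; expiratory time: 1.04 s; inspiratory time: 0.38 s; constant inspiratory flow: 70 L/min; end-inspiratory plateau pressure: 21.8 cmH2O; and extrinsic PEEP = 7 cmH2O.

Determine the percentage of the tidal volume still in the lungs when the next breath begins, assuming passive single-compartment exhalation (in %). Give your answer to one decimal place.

Flow: 70 L/min ÷ 60 = 1.1667 L/s.
Vt = flow × Ti = 1.1667 L/s × 0.38 s × 1000 mL/L = 443.35 mL.
R = (PIP − Pplat)/V̇ = (41.6 − 21.8) / 1.1667 = 19.8/1.1667 = 16.971 cmH2O·s/L.
C = Vt/(Pplat − PEEP) = 443.35 / (21.8 − 7) = 443.35/14.8 = 29.956 mL/cmH2O.
τ = R × C = 16.971 × 0.02996 L/cmH2O = 0.5085 s.
Fraction remaining at end-expiration = e^(−Te/τ) = e^(−1.04/0.5085) = 0.1294 → 12.94%.

12.9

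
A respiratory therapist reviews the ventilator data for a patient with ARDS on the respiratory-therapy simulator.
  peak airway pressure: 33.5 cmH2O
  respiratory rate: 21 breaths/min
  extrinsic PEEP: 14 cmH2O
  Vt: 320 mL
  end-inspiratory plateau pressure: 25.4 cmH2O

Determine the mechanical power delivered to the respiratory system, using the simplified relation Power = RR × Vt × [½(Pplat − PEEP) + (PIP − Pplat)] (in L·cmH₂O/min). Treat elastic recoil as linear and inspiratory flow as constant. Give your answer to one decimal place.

92.7

Per-breath work = Vt × [½(Pplat−PEEP) + (PIP−Pplat)] = 0.320 × [0.5×11.4 + 8.1] = 0.320 × 13.8 = 4.416 L·cmH2O.
Power = 21 × 4.416 = 92.736 L·cmH2O/min.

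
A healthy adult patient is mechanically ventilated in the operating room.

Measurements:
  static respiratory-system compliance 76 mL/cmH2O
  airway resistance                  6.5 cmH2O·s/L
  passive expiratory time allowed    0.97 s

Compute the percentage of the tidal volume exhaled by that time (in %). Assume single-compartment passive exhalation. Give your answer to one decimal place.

τ = R × C = 6.5 × 76 mL/cmH2O = 6.5 × 0.076 L/cmH2O = 0.494 s.
Passive exhalation: V(t)/V₀ = e^(−t/τ) = e^(−0.97/0.494) = 0.1404.
Fraction exhaled = 1 − 0.1404 = 0.8596 → 85.96%.

86.0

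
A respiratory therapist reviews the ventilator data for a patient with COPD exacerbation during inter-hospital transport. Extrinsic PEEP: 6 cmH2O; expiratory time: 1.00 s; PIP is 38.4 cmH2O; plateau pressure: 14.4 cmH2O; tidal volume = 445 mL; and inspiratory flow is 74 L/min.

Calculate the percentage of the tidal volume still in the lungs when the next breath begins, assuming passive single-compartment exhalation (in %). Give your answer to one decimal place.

37.9

Flow: 74 L/min ÷ 60 = 1.2333 L/s.
R = (PIP − Pplat)/V̇ = (38.4 − 14.4) / 1.2333 = 24.0/1.2333 = 19.46 cmH2O·s/L.
C = Vt/(Pplat − PEEP) = 445.0 / (14.4 − 6) = 445.0/8.4 = 52.976 mL/cmH2O.
τ = R × C = 19.46 × 0.05298 L/cmH2O = 1.031 s.
Fraction remaining at end-expiration = e^(−Te/τ) = e^(−1.00/1.031) = 0.3791 → 37.91%.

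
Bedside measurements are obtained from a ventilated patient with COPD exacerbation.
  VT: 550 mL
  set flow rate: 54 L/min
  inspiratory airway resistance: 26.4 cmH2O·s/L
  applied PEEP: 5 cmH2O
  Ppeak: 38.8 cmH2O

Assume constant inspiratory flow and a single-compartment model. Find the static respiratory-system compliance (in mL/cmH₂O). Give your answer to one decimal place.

Flow: 54 L/min ÷ 60 = 0.9 L/s.
Equation of motion (constant flow): PIP = Vt/C + R·V̇ + PEEP.
Vt/C = PIP − R·V̇ − PEEP = 38.8 − 26.4×0.9 − 5 = 38.8 − 23.76 − 5 = 10.04 cmH2O.
C = Vt / 10.04 = 550 / 10.04 = 54.781 mL/cmH2O.

54.8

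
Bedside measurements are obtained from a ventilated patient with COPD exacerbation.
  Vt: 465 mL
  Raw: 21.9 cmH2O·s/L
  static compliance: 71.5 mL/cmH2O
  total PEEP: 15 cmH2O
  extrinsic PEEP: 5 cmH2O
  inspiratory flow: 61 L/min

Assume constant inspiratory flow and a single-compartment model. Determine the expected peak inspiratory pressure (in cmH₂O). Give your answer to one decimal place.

Flow: 61 L/min ÷ 60 = 1.0167 L/s.
Total PEEP = 15 cmH2O (set 5 + intrinsic 10); this is the baseline alveolar pressure.
Equation of motion (constant flow): PIP = Vt/C + R·V̇ + PEEP.
PIP = 465/71.5 + 21.9×1.0167 + 15 = 6.503 + 22.266 + 15 = 43.769 cmH2O.

43.8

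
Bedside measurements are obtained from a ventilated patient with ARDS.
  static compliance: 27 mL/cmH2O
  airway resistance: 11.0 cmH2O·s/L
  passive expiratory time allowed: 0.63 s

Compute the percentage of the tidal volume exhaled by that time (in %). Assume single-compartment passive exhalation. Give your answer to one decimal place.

τ = R × C = 11.0 × 27 mL/cmH2O = 11.0 × 0.027 L/cmH2O = 0.297 s.
Passive exhalation: V(t)/V₀ = e^(−t/τ) = e^(−0.63/0.297) = 0.1199.
Fraction exhaled = 1 − 0.1199 = 0.8801 → 88.01%.

88.0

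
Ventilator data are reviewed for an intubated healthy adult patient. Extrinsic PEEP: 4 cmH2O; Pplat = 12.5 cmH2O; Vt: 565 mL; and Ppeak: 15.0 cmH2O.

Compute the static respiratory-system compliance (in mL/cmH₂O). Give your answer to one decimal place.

66.5

Cstat = Vt / (Pplat − PEEP) = 565 / (12.5 − 4) = 565 / 8.5 = 66.471 mL/cmH2O.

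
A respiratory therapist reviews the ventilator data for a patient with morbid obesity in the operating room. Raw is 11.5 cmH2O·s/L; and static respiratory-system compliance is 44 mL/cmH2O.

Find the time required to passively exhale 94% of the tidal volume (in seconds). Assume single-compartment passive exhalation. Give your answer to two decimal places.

1.42

τ = R × C = 11.5 × 44 mL/cmH2O = 11.5 × 0.044 L/cmH2O = 0.506 s.
Exhaled fraction f = 1 − e^(−t/τ) → t = −τ·ln(1 − f) = −0.506·ln(0.06) = 1.424 s.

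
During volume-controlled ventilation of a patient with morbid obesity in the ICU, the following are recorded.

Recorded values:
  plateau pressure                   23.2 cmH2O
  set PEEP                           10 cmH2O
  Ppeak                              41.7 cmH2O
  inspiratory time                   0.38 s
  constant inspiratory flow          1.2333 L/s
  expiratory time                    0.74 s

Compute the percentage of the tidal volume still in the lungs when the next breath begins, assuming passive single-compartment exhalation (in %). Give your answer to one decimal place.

Vt = flow × Ti = 1.2333 L/s × 0.38 s × 1000 mL/L = 468.65 mL.
R = (PIP − Pplat)/V̇ = (41.7 − 23.2) / 1.2333 = 18.5/1.2333 = 15.0 cmH2O·s/L.
C = Vt/(Pplat − PEEP) = 468.65 / (23.2 − 10) = 468.65/13.2 = 35.504 mL/cmH2O.
τ = R × C = 15.0 × 0.0355 L/cmH2O = 0.5325 s.
Fraction remaining at end-expiration = e^(−Te/τ) = e^(−0.74/0.5325) = 0.2492 → 24.92%.

24.9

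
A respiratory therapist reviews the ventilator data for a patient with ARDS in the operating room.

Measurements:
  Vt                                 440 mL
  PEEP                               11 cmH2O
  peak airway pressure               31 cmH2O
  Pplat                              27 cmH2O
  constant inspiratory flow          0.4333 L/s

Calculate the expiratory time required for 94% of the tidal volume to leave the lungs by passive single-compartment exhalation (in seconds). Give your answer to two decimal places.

0.71

R = (PIP − Pplat)/V̇ = (31 − 27) / 0.4333 = 4.0/0.4333 = 9.231 cmH2O·s/L.
C = Vt/(Pplat − PEEP) = 440.0 / (27 − 11) = 440.0/16.0 = 27.5 mL/cmH2O.
τ = R × C = 9.231 × 0.0275 L/cmH2O = 0.2539 s.
t = −τ·ln(1 − 0.94) = −0.2539·ln(0.06) = 0.7143 s.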